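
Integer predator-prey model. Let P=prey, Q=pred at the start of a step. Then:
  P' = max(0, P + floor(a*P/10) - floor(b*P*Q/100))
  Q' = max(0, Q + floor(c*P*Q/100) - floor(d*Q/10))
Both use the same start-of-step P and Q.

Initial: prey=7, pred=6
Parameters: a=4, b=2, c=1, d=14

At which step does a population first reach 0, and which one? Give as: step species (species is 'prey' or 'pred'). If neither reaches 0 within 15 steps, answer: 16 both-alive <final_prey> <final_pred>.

Answer: 1 pred

Derivation:
Step 1: prey: 7+2-0=9; pred: 6+0-8=0
First extinction: pred at step 1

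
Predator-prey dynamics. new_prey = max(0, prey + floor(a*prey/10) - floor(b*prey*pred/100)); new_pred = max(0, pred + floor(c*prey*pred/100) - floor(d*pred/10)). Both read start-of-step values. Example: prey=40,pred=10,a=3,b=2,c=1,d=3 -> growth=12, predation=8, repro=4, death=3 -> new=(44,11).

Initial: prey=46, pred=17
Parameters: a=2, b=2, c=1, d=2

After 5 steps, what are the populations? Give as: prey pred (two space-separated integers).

Answer: 8 28

Derivation:
Step 1: prey: 46+9-15=40; pred: 17+7-3=21
Step 2: prey: 40+8-16=32; pred: 21+8-4=25
Step 3: prey: 32+6-16=22; pred: 25+8-5=28
Step 4: prey: 22+4-12=14; pred: 28+6-5=29
Step 5: prey: 14+2-8=8; pred: 29+4-5=28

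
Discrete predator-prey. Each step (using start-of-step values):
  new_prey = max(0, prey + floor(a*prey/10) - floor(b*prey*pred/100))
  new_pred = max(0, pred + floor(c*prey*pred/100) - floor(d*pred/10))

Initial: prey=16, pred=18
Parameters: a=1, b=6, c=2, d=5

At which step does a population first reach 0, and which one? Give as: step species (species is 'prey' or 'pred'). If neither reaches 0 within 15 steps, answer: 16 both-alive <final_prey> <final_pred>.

Answer: 1 prey

Derivation:
Step 1: prey: 16+1-17=0; pred: 18+5-9=14
First extinction: prey at step 1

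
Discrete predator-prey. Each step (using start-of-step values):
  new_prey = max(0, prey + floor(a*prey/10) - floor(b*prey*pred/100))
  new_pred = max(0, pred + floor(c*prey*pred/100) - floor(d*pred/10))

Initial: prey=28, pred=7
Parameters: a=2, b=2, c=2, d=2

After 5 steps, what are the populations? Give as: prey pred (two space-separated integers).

Answer: 15 34

Derivation:
Step 1: prey: 28+5-3=30; pred: 7+3-1=9
Step 2: prey: 30+6-5=31; pred: 9+5-1=13
Step 3: prey: 31+6-8=29; pred: 13+8-2=19
Step 4: prey: 29+5-11=23; pred: 19+11-3=27
Step 5: prey: 23+4-12=15; pred: 27+12-5=34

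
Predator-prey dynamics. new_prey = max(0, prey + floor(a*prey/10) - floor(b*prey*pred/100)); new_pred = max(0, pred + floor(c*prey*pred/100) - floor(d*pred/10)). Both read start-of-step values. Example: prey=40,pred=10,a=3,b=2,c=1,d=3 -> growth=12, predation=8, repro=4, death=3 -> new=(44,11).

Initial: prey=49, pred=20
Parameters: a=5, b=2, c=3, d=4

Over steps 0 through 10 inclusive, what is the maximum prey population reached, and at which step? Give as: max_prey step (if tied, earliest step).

Step 1: prey: 49+24-19=54; pred: 20+29-8=41
Step 2: prey: 54+27-44=37; pred: 41+66-16=91
Step 3: prey: 37+18-67=0; pred: 91+101-36=156
Step 4: prey: 0+0-0=0; pred: 156+0-62=94
Step 5: prey: 0+0-0=0; pred: 94+0-37=57
Step 6: prey: 0+0-0=0; pred: 57+0-22=35
Step 7: prey: 0+0-0=0; pred: 35+0-14=21
Step 8: prey: 0+0-0=0; pred: 21+0-8=13
Step 9: prey: 0+0-0=0; pred: 13+0-5=8
Step 10: prey: 0+0-0=0; pred: 8+0-3=5
Max prey = 54 at step 1

Answer: 54 1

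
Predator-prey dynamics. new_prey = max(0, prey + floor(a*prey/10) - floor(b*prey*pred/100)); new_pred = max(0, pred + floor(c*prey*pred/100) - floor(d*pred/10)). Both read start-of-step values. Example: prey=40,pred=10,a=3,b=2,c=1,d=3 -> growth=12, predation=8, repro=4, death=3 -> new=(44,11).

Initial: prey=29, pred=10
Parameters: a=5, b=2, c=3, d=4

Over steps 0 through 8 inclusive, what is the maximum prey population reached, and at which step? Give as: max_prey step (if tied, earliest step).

Answer: 48 3

Derivation:
Step 1: prey: 29+14-5=38; pred: 10+8-4=14
Step 2: prey: 38+19-10=47; pred: 14+15-5=24
Step 3: prey: 47+23-22=48; pred: 24+33-9=48
Step 4: prey: 48+24-46=26; pred: 48+69-19=98
Step 5: prey: 26+13-50=0; pred: 98+76-39=135
Step 6: prey: 0+0-0=0; pred: 135+0-54=81
Step 7: prey: 0+0-0=0; pred: 81+0-32=49
Step 8: prey: 0+0-0=0; pred: 49+0-19=30
Max prey = 48 at step 3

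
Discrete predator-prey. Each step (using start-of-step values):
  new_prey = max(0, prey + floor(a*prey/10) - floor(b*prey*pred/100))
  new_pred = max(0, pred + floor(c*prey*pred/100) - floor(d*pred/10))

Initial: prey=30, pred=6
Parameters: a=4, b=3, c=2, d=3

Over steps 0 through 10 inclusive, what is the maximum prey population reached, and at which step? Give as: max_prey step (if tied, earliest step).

Answer: 46 3

Derivation:
Step 1: prey: 30+12-5=37; pred: 6+3-1=8
Step 2: prey: 37+14-8=43; pred: 8+5-2=11
Step 3: prey: 43+17-14=46; pred: 11+9-3=17
Step 4: prey: 46+18-23=41; pred: 17+15-5=27
Step 5: prey: 41+16-33=24; pred: 27+22-8=41
Step 6: prey: 24+9-29=4; pred: 41+19-12=48
Step 7: prey: 4+1-5=0; pred: 48+3-14=37
Step 8: prey: 0+0-0=0; pred: 37+0-11=26
Step 9: prey: 0+0-0=0; pred: 26+0-7=19
Step 10: prey: 0+0-0=0; pred: 19+0-5=14
Max prey = 46 at step 3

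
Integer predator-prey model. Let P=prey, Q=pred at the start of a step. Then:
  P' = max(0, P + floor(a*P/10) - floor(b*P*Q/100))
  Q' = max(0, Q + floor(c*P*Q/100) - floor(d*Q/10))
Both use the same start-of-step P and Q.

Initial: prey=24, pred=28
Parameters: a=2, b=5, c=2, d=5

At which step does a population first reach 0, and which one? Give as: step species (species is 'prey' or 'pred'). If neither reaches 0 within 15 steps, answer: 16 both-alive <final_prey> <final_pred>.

Answer: 1 prey

Derivation:
Step 1: prey: 24+4-33=0; pred: 28+13-14=27
First extinction: prey at step 1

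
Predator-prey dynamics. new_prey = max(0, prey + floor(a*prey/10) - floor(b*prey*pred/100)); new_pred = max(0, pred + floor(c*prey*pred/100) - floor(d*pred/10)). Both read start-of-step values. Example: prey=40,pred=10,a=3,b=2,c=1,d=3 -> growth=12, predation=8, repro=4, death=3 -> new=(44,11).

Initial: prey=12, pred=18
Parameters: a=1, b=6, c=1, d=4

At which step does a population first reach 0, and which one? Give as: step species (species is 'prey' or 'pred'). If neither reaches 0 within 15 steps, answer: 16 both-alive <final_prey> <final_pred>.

Step 1: prey: 12+1-12=1; pred: 18+2-7=13
Step 2: prey: 1+0-0=1; pred: 13+0-5=8
Step 3: prey: 1+0-0=1; pred: 8+0-3=5
Step 4: prey: 1+0-0=1; pred: 5+0-2=3
Step 5: prey: 1+0-0=1; pred: 3+0-1=2
Step 6: prey: 1+0-0=1; pred: 2+0-0=2
Steps 7-15: state stable at prey=1, pred=2 (no change)
No extinction within 15 steps

Answer: 16 both-alive 1 2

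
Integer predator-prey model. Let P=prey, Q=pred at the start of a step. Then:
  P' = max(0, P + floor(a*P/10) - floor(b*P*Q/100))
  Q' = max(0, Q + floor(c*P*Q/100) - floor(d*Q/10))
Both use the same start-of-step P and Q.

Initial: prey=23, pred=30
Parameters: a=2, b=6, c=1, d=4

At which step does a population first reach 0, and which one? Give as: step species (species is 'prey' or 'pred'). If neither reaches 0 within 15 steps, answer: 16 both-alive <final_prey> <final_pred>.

Answer: 1 prey

Derivation:
Step 1: prey: 23+4-41=0; pred: 30+6-12=24
First extinction: prey at step 1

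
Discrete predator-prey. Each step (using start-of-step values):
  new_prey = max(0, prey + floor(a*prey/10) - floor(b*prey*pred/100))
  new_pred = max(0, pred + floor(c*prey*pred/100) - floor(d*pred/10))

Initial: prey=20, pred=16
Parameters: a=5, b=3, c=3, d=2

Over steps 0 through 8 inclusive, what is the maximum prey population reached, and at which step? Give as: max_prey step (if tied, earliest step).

Answer: 21 1

Derivation:
Step 1: prey: 20+10-9=21; pred: 16+9-3=22
Step 2: prey: 21+10-13=18; pred: 22+13-4=31
Step 3: prey: 18+9-16=11; pred: 31+16-6=41
Step 4: prey: 11+5-13=3; pred: 41+13-8=46
Step 5: prey: 3+1-4=0; pred: 46+4-9=41
Step 6: prey: 0+0-0=0; pred: 41+0-8=33
Step 7: prey: 0+0-0=0; pred: 33+0-6=27
Step 8: prey: 0+0-0=0; pred: 27+0-5=22
Max prey = 21 at step 1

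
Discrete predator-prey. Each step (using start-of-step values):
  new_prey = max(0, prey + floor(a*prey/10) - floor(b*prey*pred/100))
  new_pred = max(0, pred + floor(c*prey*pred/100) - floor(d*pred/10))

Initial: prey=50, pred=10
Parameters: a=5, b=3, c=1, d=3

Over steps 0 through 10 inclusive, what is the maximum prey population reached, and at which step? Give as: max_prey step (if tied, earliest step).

Step 1: prey: 50+25-15=60; pred: 10+5-3=12
Step 2: prey: 60+30-21=69; pred: 12+7-3=16
Step 3: prey: 69+34-33=70; pred: 16+11-4=23
Step 4: prey: 70+35-48=57; pred: 23+16-6=33
Step 5: prey: 57+28-56=29; pred: 33+18-9=42
Step 6: prey: 29+14-36=7; pred: 42+12-12=42
Step 7: prey: 7+3-8=2; pred: 42+2-12=32
Step 8: prey: 2+1-1=2; pred: 32+0-9=23
Step 9: prey: 2+1-1=2; pred: 23+0-6=17
Step 10: prey: 2+1-1=2; pred: 17+0-5=12
Max prey = 70 at step 3

Answer: 70 3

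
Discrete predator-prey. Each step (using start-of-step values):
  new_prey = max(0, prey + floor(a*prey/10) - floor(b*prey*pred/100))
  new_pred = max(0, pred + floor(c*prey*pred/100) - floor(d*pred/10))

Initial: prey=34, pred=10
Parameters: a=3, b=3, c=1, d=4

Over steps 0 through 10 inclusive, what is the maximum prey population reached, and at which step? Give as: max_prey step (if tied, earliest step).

Step 1: prey: 34+10-10=34; pred: 10+3-4=9
Step 2: prey: 34+10-9=35; pred: 9+3-3=9
Step 3: prey: 35+10-9=36; pred: 9+3-3=9
Step 4: prey: 36+10-9=37; pred: 9+3-3=9
Step 5: prey: 37+11-9=39; pred: 9+3-3=9
Step 6: prey: 39+11-10=40; pred: 9+3-3=9
Step 7: prey: 40+12-10=42; pred: 9+3-3=9
Step 8: prey: 42+12-11=43; pred: 9+3-3=9
Step 9: prey: 43+12-11=44; pred: 9+3-3=9
Step 10: prey: 44+13-11=46; pred: 9+3-3=9
Max prey = 46 at step 10

Answer: 46 10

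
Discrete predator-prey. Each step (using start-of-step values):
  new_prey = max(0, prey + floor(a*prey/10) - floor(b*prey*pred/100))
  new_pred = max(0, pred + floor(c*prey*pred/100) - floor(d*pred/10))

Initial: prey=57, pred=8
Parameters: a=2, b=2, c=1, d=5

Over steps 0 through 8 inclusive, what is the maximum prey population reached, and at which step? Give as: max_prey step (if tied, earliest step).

Answer: 68 5

Derivation:
Step 1: prey: 57+11-9=59; pred: 8+4-4=8
Step 2: prey: 59+11-9=61; pred: 8+4-4=8
Step 3: prey: 61+12-9=64; pred: 8+4-4=8
Step 4: prey: 64+12-10=66; pred: 8+5-4=9
Step 5: prey: 66+13-11=68; pred: 9+5-4=10
Step 6: prey: 68+13-13=68; pred: 10+6-5=11
Step 7: prey: 68+13-14=67; pred: 11+7-5=13
Step 8: prey: 67+13-17=63; pred: 13+8-6=15
Max prey = 68 at step 5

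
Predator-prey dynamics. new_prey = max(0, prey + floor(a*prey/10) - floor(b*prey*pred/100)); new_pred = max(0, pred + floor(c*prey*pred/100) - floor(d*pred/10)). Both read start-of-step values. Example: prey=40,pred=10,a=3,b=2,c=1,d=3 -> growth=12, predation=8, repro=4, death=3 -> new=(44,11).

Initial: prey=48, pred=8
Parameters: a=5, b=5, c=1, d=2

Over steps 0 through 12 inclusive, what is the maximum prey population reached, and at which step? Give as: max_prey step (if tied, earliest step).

Step 1: prey: 48+24-19=53; pred: 8+3-1=10
Step 2: prey: 53+26-26=53; pred: 10+5-2=13
Step 3: prey: 53+26-34=45; pred: 13+6-2=17
Step 4: prey: 45+22-38=29; pred: 17+7-3=21
Step 5: prey: 29+14-30=13; pred: 21+6-4=23
Step 6: prey: 13+6-14=5; pred: 23+2-4=21
Step 7: prey: 5+2-5=2; pred: 21+1-4=18
Step 8: prey: 2+1-1=2; pred: 18+0-3=15
Step 9: prey: 2+1-1=2; pred: 15+0-3=12
Step 10: prey: 2+1-1=2; pred: 12+0-2=10
Step 11: prey: 2+1-1=2; pred: 10+0-2=8
Step 12: prey: 2+1-0=3; pred: 8+0-1=7
Max prey = 53 at step 1

Answer: 53 1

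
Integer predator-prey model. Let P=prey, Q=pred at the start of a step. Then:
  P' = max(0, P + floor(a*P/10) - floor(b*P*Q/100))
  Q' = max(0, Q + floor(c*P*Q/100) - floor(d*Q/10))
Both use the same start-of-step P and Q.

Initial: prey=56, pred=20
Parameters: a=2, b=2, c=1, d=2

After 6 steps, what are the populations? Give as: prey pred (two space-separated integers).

Answer: 2 26

Derivation:
Step 1: prey: 56+11-22=45; pred: 20+11-4=27
Step 2: prey: 45+9-24=30; pred: 27+12-5=34
Step 3: prey: 30+6-20=16; pred: 34+10-6=38
Step 4: prey: 16+3-12=7; pred: 38+6-7=37
Step 5: prey: 7+1-5=3; pred: 37+2-7=32
Step 6: prey: 3+0-1=2; pred: 32+0-6=26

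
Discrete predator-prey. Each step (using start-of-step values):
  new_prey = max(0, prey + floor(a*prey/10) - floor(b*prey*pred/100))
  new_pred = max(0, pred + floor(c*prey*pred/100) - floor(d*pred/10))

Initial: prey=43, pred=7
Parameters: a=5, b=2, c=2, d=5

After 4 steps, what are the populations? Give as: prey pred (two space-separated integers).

Step 1: prey: 43+21-6=58; pred: 7+6-3=10
Step 2: prey: 58+29-11=76; pred: 10+11-5=16
Step 3: prey: 76+38-24=90; pred: 16+24-8=32
Step 4: prey: 90+45-57=78; pred: 32+57-16=73

Answer: 78 73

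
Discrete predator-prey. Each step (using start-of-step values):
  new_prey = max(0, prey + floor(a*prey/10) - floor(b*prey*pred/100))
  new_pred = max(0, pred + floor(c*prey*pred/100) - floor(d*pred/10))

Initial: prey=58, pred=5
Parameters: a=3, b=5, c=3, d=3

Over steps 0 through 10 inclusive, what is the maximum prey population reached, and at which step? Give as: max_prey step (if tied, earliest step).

Step 1: prey: 58+17-14=61; pred: 5+8-1=12
Step 2: prey: 61+18-36=43; pred: 12+21-3=30
Step 3: prey: 43+12-64=0; pred: 30+38-9=59
Step 4: prey: 0+0-0=0; pred: 59+0-17=42
Step 5: prey: 0+0-0=0; pred: 42+0-12=30
Step 6: prey: 0+0-0=0; pred: 30+0-9=21
Step 7: prey: 0+0-0=0; pred: 21+0-6=15
Step 8: prey: 0+0-0=0; pred: 15+0-4=11
Step 9: prey: 0+0-0=0; pred: 11+0-3=8
Step 10: prey: 0+0-0=0; pred: 8+0-2=6
Max prey = 61 at step 1

Answer: 61 1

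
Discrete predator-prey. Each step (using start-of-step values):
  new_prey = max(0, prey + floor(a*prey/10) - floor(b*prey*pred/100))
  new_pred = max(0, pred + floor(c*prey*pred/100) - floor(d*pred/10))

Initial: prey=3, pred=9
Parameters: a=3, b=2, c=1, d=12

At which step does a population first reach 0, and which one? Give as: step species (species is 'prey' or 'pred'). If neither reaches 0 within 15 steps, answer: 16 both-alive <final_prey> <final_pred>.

Step 1: prey: 3+0-0=3; pred: 9+0-10=0
First extinction: pred at step 1

Answer: 1 pred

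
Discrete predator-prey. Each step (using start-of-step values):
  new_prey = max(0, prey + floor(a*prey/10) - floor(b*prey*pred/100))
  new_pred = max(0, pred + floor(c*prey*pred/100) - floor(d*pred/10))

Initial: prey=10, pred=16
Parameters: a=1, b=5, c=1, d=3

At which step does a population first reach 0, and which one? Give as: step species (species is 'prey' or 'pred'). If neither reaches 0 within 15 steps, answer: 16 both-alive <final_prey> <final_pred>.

Answer: 16 both-alive 1 3

Derivation:
Step 1: prey: 10+1-8=3; pred: 16+1-4=13
Step 2: prey: 3+0-1=2; pred: 13+0-3=10
Step 3: prey: 2+0-1=1; pred: 10+0-3=7
Step 4: prey: 1+0-0=1; pred: 7+0-2=5
Step 5: prey: 1+0-0=1; pred: 5+0-1=4
Step 6: prey: 1+0-0=1; pred: 4+0-1=3
Step 7: prey: 1+0-0=1; pred: 3+0-0=3
Steps 8-15: state stable at prey=1, pred=3 (no change)
No extinction within 15 steps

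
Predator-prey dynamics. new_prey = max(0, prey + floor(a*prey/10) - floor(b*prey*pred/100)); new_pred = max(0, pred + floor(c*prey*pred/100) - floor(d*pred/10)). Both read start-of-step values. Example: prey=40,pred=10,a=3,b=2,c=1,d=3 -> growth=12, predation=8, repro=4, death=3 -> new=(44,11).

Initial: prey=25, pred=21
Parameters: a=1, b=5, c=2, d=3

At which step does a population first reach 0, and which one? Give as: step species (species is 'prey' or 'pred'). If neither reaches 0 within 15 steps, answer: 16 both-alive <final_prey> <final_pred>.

Answer: 2 prey

Derivation:
Step 1: prey: 25+2-26=1; pred: 21+10-6=25
Step 2: prey: 1+0-1=0; pred: 25+0-7=18
First extinction: prey at step 2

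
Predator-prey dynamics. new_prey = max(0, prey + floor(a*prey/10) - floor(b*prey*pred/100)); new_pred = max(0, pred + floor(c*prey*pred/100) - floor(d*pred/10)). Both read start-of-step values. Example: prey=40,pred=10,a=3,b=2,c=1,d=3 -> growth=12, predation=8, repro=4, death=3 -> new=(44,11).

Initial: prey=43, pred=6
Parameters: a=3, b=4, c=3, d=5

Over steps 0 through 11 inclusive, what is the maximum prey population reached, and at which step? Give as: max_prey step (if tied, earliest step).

Step 1: prey: 43+12-10=45; pred: 6+7-3=10
Step 2: prey: 45+13-18=40; pred: 10+13-5=18
Step 3: prey: 40+12-28=24; pred: 18+21-9=30
Step 4: prey: 24+7-28=3; pred: 30+21-15=36
Step 5: prey: 3+0-4=0; pred: 36+3-18=21
Step 6: prey: 0+0-0=0; pred: 21+0-10=11
Step 7: prey: 0+0-0=0; pred: 11+0-5=6
Step 8: prey: 0+0-0=0; pred: 6+0-3=3
Step 9: prey: 0+0-0=0; pred: 3+0-1=2
Step 10: prey: 0+0-0=0; pred: 2+0-1=1
Step 11: prey: 0+0-0=0; pred: 1+0-0=1
Max prey = 45 at step 1

Answer: 45 1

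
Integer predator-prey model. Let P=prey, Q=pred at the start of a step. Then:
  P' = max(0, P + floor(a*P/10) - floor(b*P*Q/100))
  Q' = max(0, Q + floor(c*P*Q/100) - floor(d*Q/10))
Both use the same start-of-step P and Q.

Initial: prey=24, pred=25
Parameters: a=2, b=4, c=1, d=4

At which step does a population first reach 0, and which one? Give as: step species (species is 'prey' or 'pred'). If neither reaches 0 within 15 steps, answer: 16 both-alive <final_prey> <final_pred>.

Step 1: prey: 24+4-24=4; pred: 25+6-10=21
Step 2: prey: 4+0-3=1; pred: 21+0-8=13
Step 3: prey: 1+0-0=1; pred: 13+0-5=8
Step 4: prey: 1+0-0=1; pred: 8+0-3=5
Step 5: prey: 1+0-0=1; pred: 5+0-2=3
Step 6: prey: 1+0-0=1; pred: 3+0-1=2
Step 7: prey: 1+0-0=1; pred: 2+0-0=2
Steps 8-15: state stable at prey=1, pred=2 (no change)
No extinction within 15 steps

Answer: 16 both-alive 1 2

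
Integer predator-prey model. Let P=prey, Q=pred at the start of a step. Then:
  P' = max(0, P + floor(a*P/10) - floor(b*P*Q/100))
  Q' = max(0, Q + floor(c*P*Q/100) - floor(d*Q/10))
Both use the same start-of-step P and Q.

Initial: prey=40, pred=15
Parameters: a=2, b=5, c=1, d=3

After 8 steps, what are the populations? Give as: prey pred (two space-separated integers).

Answer: 2 3

Derivation:
Step 1: prey: 40+8-30=18; pred: 15+6-4=17
Step 2: prey: 18+3-15=6; pred: 17+3-5=15
Step 3: prey: 6+1-4=3; pred: 15+0-4=11
Step 4: prey: 3+0-1=2; pred: 11+0-3=8
Step 5: prey: 2+0-0=2; pred: 8+0-2=6
Step 6: prey: 2+0-0=2; pred: 6+0-1=5
Step 7: prey: 2+0-0=2; pred: 5+0-1=4
Step 8: prey: 2+0-0=2; pred: 4+0-1=3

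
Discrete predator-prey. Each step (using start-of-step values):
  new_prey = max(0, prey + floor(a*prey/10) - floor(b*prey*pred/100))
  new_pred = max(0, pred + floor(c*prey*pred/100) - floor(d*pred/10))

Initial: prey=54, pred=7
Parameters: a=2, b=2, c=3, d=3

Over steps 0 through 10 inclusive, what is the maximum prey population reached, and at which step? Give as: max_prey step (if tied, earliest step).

Answer: 57 1

Derivation:
Step 1: prey: 54+10-7=57; pred: 7+11-2=16
Step 2: prey: 57+11-18=50; pred: 16+27-4=39
Step 3: prey: 50+10-39=21; pred: 39+58-11=86
Step 4: prey: 21+4-36=0; pred: 86+54-25=115
Step 5: prey: 0+0-0=0; pred: 115+0-34=81
Step 6: prey: 0+0-0=0; pred: 81+0-24=57
Step 7: prey: 0+0-0=0; pred: 57+0-17=40
Step 8: prey: 0+0-0=0; pred: 40+0-12=28
Step 9: prey: 0+0-0=0; pred: 28+0-8=20
Step 10: prey: 0+0-0=0; pred: 20+0-6=14
Max prey = 57 at step 1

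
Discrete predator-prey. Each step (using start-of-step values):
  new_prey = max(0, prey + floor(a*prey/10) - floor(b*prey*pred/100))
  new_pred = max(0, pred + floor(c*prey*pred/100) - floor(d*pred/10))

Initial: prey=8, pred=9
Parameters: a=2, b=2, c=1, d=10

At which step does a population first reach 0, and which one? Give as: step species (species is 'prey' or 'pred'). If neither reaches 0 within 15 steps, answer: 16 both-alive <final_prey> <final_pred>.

Answer: 1 pred

Derivation:
Step 1: prey: 8+1-1=8; pred: 9+0-9=0
First extinction: pred at step 1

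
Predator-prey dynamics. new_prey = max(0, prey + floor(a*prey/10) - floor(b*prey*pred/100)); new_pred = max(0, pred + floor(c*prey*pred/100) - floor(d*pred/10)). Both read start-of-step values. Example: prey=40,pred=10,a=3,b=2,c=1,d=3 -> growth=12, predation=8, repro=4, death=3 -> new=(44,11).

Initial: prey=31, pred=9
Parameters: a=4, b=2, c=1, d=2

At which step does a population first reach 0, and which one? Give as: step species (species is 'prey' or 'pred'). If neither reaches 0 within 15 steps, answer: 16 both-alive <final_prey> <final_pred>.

Step 1: prey: 31+12-5=38; pred: 9+2-1=10
Step 2: prey: 38+15-7=46; pred: 10+3-2=11
Step 3: prey: 46+18-10=54; pred: 11+5-2=14
Step 4: prey: 54+21-15=60; pred: 14+7-2=19
Step 5: prey: 60+24-22=62; pred: 19+11-3=27
Step 6: prey: 62+24-33=53; pred: 27+16-5=38
Step 7: prey: 53+21-40=34; pred: 38+20-7=51
Step 8: prey: 34+13-34=13; pred: 51+17-10=58
Step 9: prey: 13+5-15=3; pred: 58+7-11=54
Step 10: prey: 3+1-3=1; pred: 54+1-10=45
Step 11: prey: 1+0-0=1; pred: 45+0-9=36
Step 12: prey: 1+0-0=1; pred: 36+0-7=29
Step 13: prey: 1+0-0=1; pred: 29+0-5=24
Step 14: prey: 1+0-0=1; pred: 24+0-4=20
Step 15: prey: 1+0-0=1; pred: 20+0-4=16
No extinction within 15 steps

Answer: 16 both-alive 1 16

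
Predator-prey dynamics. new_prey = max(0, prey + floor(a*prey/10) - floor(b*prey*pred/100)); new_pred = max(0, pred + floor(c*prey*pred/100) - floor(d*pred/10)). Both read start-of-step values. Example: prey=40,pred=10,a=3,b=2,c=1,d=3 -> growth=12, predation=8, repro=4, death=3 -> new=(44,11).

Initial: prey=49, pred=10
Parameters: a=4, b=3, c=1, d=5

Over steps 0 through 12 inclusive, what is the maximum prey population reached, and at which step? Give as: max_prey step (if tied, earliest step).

Answer: 81 5

Derivation:
Step 1: prey: 49+19-14=54; pred: 10+4-5=9
Step 2: prey: 54+21-14=61; pred: 9+4-4=9
Step 3: prey: 61+24-16=69; pred: 9+5-4=10
Step 4: prey: 69+27-20=76; pred: 10+6-5=11
Step 5: prey: 76+30-25=81; pred: 11+8-5=14
Step 6: prey: 81+32-34=79; pred: 14+11-7=18
Step 7: prey: 79+31-42=68; pred: 18+14-9=23
Step 8: prey: 68+27-46=49; pred: 23+15-11=27
Step 9: prey: 49+19-39=29; pred: 27+13-13=27
Step 10: prey: 29+11-23=17; pred: 27+7-13=21
Step 11: prey: 17+6-10=13; pred: 21+3-10=14
Step 12: prey: 13+5-5=13; pred: 14+1-7=8
Max prey = 81 at step 5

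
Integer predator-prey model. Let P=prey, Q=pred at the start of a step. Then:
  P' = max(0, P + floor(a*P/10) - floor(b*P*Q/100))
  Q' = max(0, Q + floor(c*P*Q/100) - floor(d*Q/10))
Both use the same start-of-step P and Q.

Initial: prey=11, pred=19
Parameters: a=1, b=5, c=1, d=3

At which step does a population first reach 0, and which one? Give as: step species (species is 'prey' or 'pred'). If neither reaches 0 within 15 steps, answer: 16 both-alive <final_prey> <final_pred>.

Answer: 16 both-alive 1 3

Derivation:
Step 1: prey: 11+1-10=2; pred: 19+2-5=16
Step 2: prey: 2+0-1=1; pred: 16+0-4=12
Step 3: prey: 1+0-0=1; pred: 12+0-3=9
Step 4: prey: 1+0-0=1; pred: 9+0-2=7
Step 5: prey: 1+0-0=1; pred: 7+0-2=5
Step 6: prey: 1+0-0=1; pred: 5+0-1=4
Step 7: prey: 1+0-0=1; pred: 4+0-1=3
Step 8: prey: 1+0-0=1; pred: 3+0-0=3
Steps 9-15: state stable at prey=1, pred=3 (no change)
No extinction within 15 steps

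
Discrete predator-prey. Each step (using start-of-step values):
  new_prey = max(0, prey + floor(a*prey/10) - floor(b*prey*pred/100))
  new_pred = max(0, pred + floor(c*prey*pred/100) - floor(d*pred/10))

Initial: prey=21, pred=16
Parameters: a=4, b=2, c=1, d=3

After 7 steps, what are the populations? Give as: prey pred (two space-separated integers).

Answer: 48 17

Derivation:
Step 1: prey: 21+8-6=23; pred: 16+3-4=15
Step 2: prey: 23+9-6=26; pred: 15+3-4=14
Step 3: prey: 26+10-7=29; pred: 14+3-4=13
Step 4: prey: 29+11-7=33; pred: 13+3-3=13
Step 5: prey: 33+13-8=38; pred: 13+4-3=14
Step 6: prey: 38+15-10=43; pred: 14+5-4=15
Step 7: prey: 43+17-12=48; pred: 15+6-4=17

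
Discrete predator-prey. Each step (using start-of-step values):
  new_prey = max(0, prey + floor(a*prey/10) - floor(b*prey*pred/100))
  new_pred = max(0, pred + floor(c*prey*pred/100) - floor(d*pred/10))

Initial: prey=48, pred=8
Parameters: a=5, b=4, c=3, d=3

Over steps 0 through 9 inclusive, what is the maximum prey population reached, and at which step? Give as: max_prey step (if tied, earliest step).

Answer: 57 1

Derivation:
Step 1: prey: 48+24-15=57; pred: 8+11-2=17
Step 2: prey: 57+28-38=47; pred: 17+29-5=41
Step 3: prey: 47+23-77=0; pred: 41+57-12=86
Step 4: prey: 0+0-0=0; pred: 86+0-25=61
Step 5: prey: 0+0-0=0; pred: 61+0-18=43
Step 6: prey: 0+0-0=0; pred: 43+0-12=31
Step 7: prey: 0+0-0=0; pred: 31+0-9=22
Step 8: prey: 0+0-0=0; pred: 22+0-6=16
Step 9: prey: 0+0-0=0; pred: 16+0-4=12
Max prey = 57 at step 1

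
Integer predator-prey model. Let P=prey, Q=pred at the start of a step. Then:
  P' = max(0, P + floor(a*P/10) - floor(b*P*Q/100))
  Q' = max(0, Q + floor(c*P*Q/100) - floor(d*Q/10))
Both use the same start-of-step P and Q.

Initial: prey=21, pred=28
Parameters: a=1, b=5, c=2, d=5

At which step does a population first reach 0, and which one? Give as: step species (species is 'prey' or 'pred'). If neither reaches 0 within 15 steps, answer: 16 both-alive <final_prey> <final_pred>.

Answer: 1 prey

Derivation:
Step 1: prey: 21+2-29=0; pred: 28+11-14=25
First extinction: prey at step 1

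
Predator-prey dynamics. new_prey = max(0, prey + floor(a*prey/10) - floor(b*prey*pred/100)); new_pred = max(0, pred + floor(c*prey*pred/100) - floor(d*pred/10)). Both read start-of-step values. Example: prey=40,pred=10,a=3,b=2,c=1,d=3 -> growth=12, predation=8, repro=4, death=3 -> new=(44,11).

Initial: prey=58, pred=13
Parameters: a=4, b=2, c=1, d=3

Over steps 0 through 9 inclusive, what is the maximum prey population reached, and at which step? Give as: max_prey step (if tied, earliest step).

Step 1: prey: 58+23-15=66; pred: 13+7-3=17
Step 2: prey: 66+26-22=70; pred: 17+11-5=23
Step 3: prey: 70+28-32=66; pred: 23+16-6=33
Step 4: prey: 66+26-43=49; pred: 33+21-9=45
Step 5: prey: 49+19-44=24; pred: 45+22-13=54
Step 6: prey: 24+9-25=8; pred: 54+12-16=50
Step 7: prey: 8+3-8=3; pred: 50+4-15=39
Step 8: prey: 3+1-2=2; pred: 39+1-11=29
Step 9: prey: 2+0-1=1; pred: 29+0-8=21
Max prey = 70 at step 2

Answer: 70 2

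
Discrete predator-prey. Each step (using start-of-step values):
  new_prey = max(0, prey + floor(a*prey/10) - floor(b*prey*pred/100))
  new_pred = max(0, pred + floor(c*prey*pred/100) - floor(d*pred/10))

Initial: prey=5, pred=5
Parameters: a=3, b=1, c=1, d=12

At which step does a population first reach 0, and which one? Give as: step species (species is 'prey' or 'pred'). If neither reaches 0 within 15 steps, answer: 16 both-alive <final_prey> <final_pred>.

Answer: 1 pred

Derivation:
Step 1: prey: 5+1-0=6; pred: 5+0-6=0
First extinction: pred at step 1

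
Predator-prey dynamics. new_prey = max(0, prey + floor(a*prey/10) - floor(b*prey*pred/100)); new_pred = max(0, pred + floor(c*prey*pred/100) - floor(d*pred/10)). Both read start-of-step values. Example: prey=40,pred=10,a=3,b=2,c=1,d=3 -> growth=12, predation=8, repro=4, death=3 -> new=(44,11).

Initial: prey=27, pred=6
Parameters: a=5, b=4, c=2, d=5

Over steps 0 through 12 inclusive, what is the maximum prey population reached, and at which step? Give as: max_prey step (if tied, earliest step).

Answer: 58 4

Derivation:
Step 1: prey: 27+13-6=34; pred: 6+3-3=6
Step 2: prey: 34+17-8=43; pred: 6+4-3=7
Step 3: prey: 43+21-12=52; pred: 7+6-3=10
Step 4: prey: 52+26-20=58; pred: 10+10-5=15
Step 5: prey: 58+29-34=53; pred: 15+17-7=25
Step 6: prey: 53+26-53=26; pred: 25+26-12=39
Step 7: prey: 26+13-40=0; pred: 39+20-19=40
Step 8: prey: 0+0-0=0; pred: 40+0-20=20
Step 9: prey: 0+0-0=0; pred: 20+0-10=10
Step 10: prey: 0+0-0=0; pred: 10+0-5=5
Step 11: prey: 0+0-0=0; pred: 5+0-2=3
Step 12: prey: 0+0-0=0; pred: 3+0-1=2
Max prey = 58 at step 4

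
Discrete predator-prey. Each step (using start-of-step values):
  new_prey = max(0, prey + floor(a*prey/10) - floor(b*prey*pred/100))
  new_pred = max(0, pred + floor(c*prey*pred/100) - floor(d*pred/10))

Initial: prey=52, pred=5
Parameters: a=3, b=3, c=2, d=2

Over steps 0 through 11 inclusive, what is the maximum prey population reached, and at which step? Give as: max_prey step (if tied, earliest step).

Step 1: prey: 52+15-7=60; pred: 5+5-1=9
Step 2: prey: 60+18-16=62; pred: 9+10-1=18
Step 3: prey: 62+18-33=47; pred: 18+22-3=37
Step 4: prey: 47+14-52=9; pred: 37+34-7=64
Step 5: prey: 9+2-17=0; pred: 64+11-12=63
Step 6: prey: 0+0-0=0; pred: 63+0-12=51
Step 7: prey: 0+0-0=0; pred: 51+0-10=41
Step 8: prey: 0+0-0=0; pred: 41+0-8=33
Step 9: prey: 0+0-0=0; pred: 33+0-6=27
Step 10: prey: 0+0-0=0; pred: 27+0-5=22
Step 11: prey: 0+0-0=0; pred: 22+0-4=18
Max prey = 62 at step 2

Answer: 62 2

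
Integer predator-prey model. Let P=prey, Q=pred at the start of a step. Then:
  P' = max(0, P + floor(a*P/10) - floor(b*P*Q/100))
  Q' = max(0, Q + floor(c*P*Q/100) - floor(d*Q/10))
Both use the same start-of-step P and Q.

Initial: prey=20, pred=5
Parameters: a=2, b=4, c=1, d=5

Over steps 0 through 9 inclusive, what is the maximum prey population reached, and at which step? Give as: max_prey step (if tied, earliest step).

Step 1: prey: 20+4-4=20; pred: 5+1-2=4
Step 2: prey: 20+4-3=21; pred: 4+0-2=2
Step 3: prey: 21+4-1=24; pred: 2+0-1=1
Step 4: prey: 24+4-0=28; pred: 1+0-0=1
Step 5: prey: 28+5-1=32; pred: 1+0-0=1
Step 6: prey: 32+6-1=37; pred: 1+0-0=1
Step 7: prey: 37+7-1=43; pred: 1+0-0=1
Step 8: prey: 43+8-1=50; pred: 1+0-0=1
Step 9: prey: 50+10-2=58; pred: 1+0-0=1
Max prey = 58 at step 9

Answer: 58 9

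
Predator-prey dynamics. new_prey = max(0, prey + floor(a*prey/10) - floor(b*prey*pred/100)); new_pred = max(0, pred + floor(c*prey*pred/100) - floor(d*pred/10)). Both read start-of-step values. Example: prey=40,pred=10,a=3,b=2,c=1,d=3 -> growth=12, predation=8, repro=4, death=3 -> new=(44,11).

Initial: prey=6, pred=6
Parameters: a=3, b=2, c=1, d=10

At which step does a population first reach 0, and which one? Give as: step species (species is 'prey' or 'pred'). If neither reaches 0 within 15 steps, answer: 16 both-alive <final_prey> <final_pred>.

Answer: 1 pred

Derivation:
Step 1: prey: 6+1-0=7; pred: 6+0-6=0
First extinction: pred at step 1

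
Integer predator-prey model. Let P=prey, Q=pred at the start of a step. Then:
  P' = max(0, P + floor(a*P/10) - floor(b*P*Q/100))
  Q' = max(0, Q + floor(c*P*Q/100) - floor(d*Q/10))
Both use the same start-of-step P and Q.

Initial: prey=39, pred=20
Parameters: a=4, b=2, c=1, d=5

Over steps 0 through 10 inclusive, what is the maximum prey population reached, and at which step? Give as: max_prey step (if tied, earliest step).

Step 1: prey: 39+15-15=39; pred: 20+7-10=17
Step 2: prey: 39+15-13=41; pred: 17+6-8=15
Step 3: prey: 41+16-12=45; pred: 15+6-7=14
Step 4: prey: 45+18-12=51; pred: 14+6-7=13
Step 5: prey: 51+20-13=58; pred: 13+6-6=13
Step 6: prey: 58+23-15=66; pred: 13+7-6=14
Step 7: prey: 66+26-18=74; pred: 14+9-7=16
Step 8: prey: 74+29-23=80; pred: 16+11-8=19
Step 9: prey: 80+32-30=82; pred: 19+15-9=25
Step 10: prey: 82+32-41=73; pred: 25+20-12=33
Max prey = 82 at step 9

Answer: 82 9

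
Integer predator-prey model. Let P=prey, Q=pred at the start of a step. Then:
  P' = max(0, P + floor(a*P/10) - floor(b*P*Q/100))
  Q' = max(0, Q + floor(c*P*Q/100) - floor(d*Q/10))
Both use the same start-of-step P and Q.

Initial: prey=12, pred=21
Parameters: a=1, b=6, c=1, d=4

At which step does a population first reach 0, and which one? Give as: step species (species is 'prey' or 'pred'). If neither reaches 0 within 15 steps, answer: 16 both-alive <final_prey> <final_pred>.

Answer: 1 prey

Derivation:
Step 1: prey: 12+1-15=0; pred: 21+2-8=15
First extinction: prey at step 1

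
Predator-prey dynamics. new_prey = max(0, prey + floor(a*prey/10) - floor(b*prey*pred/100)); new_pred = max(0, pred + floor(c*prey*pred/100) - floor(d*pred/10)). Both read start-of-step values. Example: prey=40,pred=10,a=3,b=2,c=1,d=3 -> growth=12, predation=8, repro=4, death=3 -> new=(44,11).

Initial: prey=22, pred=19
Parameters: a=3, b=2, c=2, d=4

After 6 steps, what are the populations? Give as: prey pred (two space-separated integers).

Answer: 12 14

Derivation:
Step 1: prey: 22+6-8=20; pred: 19+8-7=20
Step 2: prey: 20+6-8=18; pred: 20+8-8=20
Step 3: prey: 18+5-7=16; pred: 20+7-8=19
Step 4: prey: 16+4-6=14; pred: 19+6-7=18
Step 5: prey: 14+4-5=13; pred: 18+5-7=16
Step 6: prey: 13+3-4=12; pred: 16+4-6=14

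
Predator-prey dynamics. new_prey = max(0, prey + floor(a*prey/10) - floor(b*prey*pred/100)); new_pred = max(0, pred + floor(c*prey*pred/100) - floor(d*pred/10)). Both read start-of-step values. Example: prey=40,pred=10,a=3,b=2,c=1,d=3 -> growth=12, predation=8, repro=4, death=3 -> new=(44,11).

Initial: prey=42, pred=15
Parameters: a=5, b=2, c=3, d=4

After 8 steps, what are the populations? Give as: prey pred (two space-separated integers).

Step 1: prey: 42+21-12=51; pred: 15+18-6=27
Step 2: prey: 51+25-27=49; pred: 27+41-10=58
Step 3: prey: 49+24-56=17; pred: 58+85-23=120
Step 4: prey: 17+8-40=0; pred: 120+61-48=133
Step 5: prey: 0+0-0=0; pred: 133+0-53=80
Step 6: prey: 0+0-0=0; pred: 80+0-32=48
Step 7: prey: 0+0-0=0; pred: 48+0-19=29
Step 8: prey: 0+0-0=0; pred: 29+0-11=18

Answer: 0 18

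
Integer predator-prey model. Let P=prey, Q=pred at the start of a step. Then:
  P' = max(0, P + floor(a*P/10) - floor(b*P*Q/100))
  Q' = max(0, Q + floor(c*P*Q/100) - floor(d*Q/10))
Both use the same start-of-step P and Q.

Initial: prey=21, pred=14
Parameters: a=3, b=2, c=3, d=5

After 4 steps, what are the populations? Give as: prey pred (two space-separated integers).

Answer: 19 22

Derivation:
Step 1: prey: 21+6-5=22; pred: 14+8-7=15
Step 2: prey: 22+6-6=22; pred: 15+9-7=17
Step 3: prey: 22+6-7=21; pred: 17+11-8=20
Step 4: prey: 21+6-8=19; pred: 20+12-10=22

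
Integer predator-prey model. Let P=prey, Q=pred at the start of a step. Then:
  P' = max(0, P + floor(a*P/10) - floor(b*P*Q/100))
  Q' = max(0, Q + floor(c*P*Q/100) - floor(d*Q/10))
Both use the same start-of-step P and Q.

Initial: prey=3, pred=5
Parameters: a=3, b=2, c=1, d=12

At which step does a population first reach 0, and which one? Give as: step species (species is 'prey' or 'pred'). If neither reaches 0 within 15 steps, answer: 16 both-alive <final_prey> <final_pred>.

Step 1: prey: 3+0-0=3; pred: 5+0-6=0
First extinction: pred at step 1

Answer: 1 pred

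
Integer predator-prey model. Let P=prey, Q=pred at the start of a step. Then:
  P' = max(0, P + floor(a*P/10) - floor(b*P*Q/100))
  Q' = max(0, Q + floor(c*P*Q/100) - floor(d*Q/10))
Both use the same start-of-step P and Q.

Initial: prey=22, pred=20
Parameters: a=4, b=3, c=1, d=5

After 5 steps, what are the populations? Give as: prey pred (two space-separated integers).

Step 1: prey: 22+8-13=17; pred: 20+4-10=14
Step 2: prey: 17+6-7=16; pred: 14+2-7=9
Step 3: prey: 16+6-4=18; pred: 9+1-4=6
Step 4: prey: 18+7-3=22; pred: 6+1-3=4
Step 5: prey: 22+8-2=28; pred: 4+0-2=2

Answer: 28 2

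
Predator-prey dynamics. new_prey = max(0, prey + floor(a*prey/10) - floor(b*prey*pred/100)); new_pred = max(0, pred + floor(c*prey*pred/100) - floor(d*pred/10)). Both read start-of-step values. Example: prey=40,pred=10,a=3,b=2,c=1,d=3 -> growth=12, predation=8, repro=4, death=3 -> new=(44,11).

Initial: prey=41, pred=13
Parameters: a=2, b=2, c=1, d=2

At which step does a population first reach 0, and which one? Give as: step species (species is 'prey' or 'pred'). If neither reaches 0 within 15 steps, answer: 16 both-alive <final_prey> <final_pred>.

Step 1: prey: 41+8-10=39; pred: 13+5-2=16
Step 2: prey: 39+7-12=34; pred: 16+6-3=19
Step 3: prey: 34+6-12=28; pred: 19+6-3=22
Step 4: prey: 28+5-12=21; pred: 22+6-4=24
Step 5: prey: 21+4-10=15; pred: 24+5-4=25
Step 6: prey: 15+3-7=11; pred: 25+3-5=23
Step 7: prey: 11+2-5=8; pred: 23+2-4=21
Step 8: prey: 8+1-3=6; pred: 21+1-4=18
Step 9: prey: 6+1-2=5; pred: 18+1-3=16
Step 10: prey: 5+1-1=5; pred: 16+0-3=13
Step 11: prey: 5+1-1=5; pred: 13+0-2=11
Step 12: prey: 5+1-1=5; pred: 11+0-2=9
Step 13: prey: 5+1-0=6; pred: 9+0-1=8
Step 14: prey: 6+1-0=7; pred: 8+0-1=7
Step 15: prey: 7+1-0=8; pred: 7+0-1=6
No extinction within 15 steps

Answer: 16 both-alive 8 6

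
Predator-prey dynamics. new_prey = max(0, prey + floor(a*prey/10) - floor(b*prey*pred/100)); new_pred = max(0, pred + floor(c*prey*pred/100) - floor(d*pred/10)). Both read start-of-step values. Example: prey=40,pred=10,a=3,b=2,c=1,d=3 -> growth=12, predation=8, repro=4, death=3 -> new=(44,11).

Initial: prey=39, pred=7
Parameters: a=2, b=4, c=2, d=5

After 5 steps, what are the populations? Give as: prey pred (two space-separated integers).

Answer: 13 9

Derivation:
Step 1: prey: 39+7-10=36; pred: 7+5-3=9
Step 2: prey: 36+7-12=31; pred: 9+6-4=11
Step 3: prey: 31+6-13=24; pred: 11+6-5=12
Step 4: prey: 24+4-11=17; pred: 12+5-6=11
Step 5: prey: 17+3-7=13; pred: 11+3-5=9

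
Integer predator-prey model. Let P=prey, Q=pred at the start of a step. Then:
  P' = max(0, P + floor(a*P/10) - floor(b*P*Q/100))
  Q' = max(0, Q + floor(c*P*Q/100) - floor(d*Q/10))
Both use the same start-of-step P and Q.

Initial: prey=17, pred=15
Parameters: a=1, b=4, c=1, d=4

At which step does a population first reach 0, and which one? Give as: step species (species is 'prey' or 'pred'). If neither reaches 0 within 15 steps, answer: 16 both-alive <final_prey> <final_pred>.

Answer: 16 both-alive 4 2

Derivation:
Step 1: prey: 17+1-10=8; pred: 15+2-6=11
Step 2: prey: 8+0-3=5; pred: 11+0-4=7
Step 3: prey: 5+0-1=4; pred: 7+0-2=5
Step 4: prey: 4+0-0=4; pred: 5+0-2=3
Step 5: prey: 4+0-0=4; pred: 3+0-1=2
Step 6: prey: 4+0-0=4; pred: 2+0-0=2
Steps 7-15: state stable at prey=4, pred=2 (no change)
No extinction within 15 steps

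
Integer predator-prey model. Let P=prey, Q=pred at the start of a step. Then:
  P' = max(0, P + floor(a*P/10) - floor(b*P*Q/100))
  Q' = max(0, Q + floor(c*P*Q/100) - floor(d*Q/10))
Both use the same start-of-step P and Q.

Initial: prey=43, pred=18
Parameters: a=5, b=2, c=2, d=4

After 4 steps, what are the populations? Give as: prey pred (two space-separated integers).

Step 1: prey: 43+21-15=49; pred: 18+15-7=26
Step 2: prey: 49+24-25=48; pred: 26+25-10=41
Step 3: prey: 48+24-39=33; pred: 41+39-16=64
Step 4: prey: 33+16-42=7; pred: 64+42-25=81

Answer: 7 81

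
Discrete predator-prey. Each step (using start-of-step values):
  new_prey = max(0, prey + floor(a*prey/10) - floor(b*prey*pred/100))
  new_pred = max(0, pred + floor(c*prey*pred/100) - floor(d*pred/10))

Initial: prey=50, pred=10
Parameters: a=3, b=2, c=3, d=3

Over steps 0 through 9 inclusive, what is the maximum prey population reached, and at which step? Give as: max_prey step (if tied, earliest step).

Answer: 55 1

Derivation:
Step 1: prey: 50+15-10=55; pred: 10+15-3=22
Step 2: prey: 55+16-24=47; pred: 22+36-6=52
Step 3: prey: 47+14-48=13; pred: 52+73-15=110
Step 4: prey: 13+3-28=0; pred: 110+42-33=119
Step 5: prey: 0+0-0=0; pred: 119+0-35=84
Step 6: prey: 0+0-0=0; pred: 84+0-25=59
Step 7: prey: 0+0-0=0; pred: 59+0-17=42
Step 8: prey: 0+0-0=0; pred: 42+0-12=30
Step 9: prey: 0+0-0=0; pred: 30+0-9=21
Max prey = 55 at step 1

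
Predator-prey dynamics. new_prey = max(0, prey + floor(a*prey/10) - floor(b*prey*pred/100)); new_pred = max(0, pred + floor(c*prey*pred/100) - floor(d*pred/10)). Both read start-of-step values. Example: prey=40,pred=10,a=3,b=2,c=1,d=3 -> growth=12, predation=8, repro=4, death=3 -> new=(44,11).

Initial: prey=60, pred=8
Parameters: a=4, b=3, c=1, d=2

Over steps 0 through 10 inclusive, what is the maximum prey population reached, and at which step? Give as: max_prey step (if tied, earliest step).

Step 1: prey: 60+24-14=70; pred: 8+4-1=11
Step 2: prey: 70+28-23=75; pred: 11+7-2=16
Step 3: prey: 75+30-36=69; pred: 16+12-3=25
Step 4: prey: 69+27-51=45; pred: 25+17-5=37
Step 5: prey: 45+18-49=14; pred: 37+16-7=46
Step 6: prey: 14+5-19=0; pred: 46+6-9=43
Step 7: prey: 0+0-0=0; pred: 43+0-8=35
Step 8: prey: 0+0-0=0; pred: 35+0-7=28
Step 9: prey: 0+0-0=0; pred: 28+0-5=23
Step 10: prey: 0+0-0=0; pred: 23+0-4=19
Max prey = 75 at step 2

Answer: 75 2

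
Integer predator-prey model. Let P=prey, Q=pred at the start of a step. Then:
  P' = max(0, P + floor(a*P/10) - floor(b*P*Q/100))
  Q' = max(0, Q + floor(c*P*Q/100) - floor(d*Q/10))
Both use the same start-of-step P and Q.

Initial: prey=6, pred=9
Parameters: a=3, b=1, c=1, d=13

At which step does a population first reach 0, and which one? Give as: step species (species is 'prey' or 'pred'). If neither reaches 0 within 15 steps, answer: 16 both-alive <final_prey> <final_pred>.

Step 1: prey: 6+1-0=7; pred: 9+0-11=0
First extinction: pred at step 1

Answer: 1 pred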